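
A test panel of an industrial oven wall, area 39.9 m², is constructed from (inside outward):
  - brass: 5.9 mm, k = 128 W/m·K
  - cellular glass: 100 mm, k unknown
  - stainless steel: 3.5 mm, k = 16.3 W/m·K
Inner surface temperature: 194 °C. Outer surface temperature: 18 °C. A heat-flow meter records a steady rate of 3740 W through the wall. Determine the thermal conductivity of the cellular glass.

k ≈ 0.0533 W/(m·K)

Series thermal resistances:
R_brass = L/(kA) = 0.0059/(128×39.9) = 1.155×10^-6 K/W
R_stainless steel = L/(kA) = 0.0035/(16.3×39.9) = 5.382×10^-6 K/W
Sum of known resistances R_other = 6.537×10^-6 K/W
Total R = ΔT/Q = 176/3740 = 0.04706 K/W
R_cellular glass = R_total − R_other = 0.04705 K/W
k = L/(R·A) = 0.1/(0.04705×39.9)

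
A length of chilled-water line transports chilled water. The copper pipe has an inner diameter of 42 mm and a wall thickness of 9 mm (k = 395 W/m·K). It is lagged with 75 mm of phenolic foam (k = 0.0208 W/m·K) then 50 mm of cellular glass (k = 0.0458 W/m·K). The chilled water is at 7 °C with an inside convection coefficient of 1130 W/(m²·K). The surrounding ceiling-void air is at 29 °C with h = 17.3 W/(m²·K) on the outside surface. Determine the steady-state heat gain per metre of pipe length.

Treating each annulus and film as a series resistance:
R_inner film = 1/(h_i·2πr₁L) = 1/(1130×2π×0.021×1) = 0.006707 K/W
R_copper pipe wall = ln(30/21)/(2π×395×1) = 1.437×10^-4 K/W
R_phenolic foam = ln(105/30)/(2π×0.0208×1) = 9.586 K/W
R_cellular glass = ln(155/105)/(2π×0.0458×1) = 1.353 K/W
R_outer film = 1/(h_o·2πr_oL) = 1/(17.3×2π×0.155×1) = 0.05935 K/W
R_total = 11.01 K/W
Q = ΔT/R_total = 22/11.01

q′ ≈ 2 W/m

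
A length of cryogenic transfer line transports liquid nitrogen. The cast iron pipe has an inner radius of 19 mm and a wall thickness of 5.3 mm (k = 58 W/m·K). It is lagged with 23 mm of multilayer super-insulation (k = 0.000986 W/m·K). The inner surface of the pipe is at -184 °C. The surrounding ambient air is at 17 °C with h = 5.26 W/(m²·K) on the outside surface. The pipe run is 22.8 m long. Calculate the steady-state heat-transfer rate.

Q ≈ 42.4 W

Radial resistances (cylindrical: R_cond = ln(r_o/r_i)/(2πkL), R_conv = 1/(h·2πrL)):
R_cast iron pipe wall = ln(24.3/19)/(2π×58×22.8) = 2.961×10^-5 K/W
R_multilayer super-insulation = ln(47.3/24.3)/(2π×0.000986×22.8) = 4.715 K/W
R_outer film = 1/(h_o·2πr_oL) = 1/(5.26×2π×0.0473×22.8) = 0.02806 K/W
R_total = 4.743 K/W
Q = ΔT/R_total = 201/4.743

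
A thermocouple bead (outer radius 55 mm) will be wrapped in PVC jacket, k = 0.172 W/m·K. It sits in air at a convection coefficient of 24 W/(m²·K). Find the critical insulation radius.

For a sphere r_cr = 2k/h = 2×0.172/24
r_cr = 14.3 mm; since the bare radius (55 mm) is above r_cr, any added insulation will reduce heat loss.

r_cr ≈ 14.3 mm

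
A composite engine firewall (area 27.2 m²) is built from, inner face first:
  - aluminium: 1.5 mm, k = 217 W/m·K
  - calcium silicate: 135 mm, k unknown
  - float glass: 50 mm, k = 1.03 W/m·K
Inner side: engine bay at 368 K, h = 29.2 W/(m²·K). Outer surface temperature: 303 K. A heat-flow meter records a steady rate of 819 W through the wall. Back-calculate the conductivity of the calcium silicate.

Series thermal resistances:
R_inner film = 1/(h_i·A) = 1/(29.2×27.2) = 0.001259 K/W
R_aluminium = L/(kA) = 0.0015/(217×27.2) = 2.541×10^-7 K/W
R_float glass = L/(kA) = 0.05/(1.03×27.2) = 0.001785 K/W
Sum of known resistances R_other = 0.003044 K/W
Total R = ΔT/Q = 65/819 = 0.07937 K/W
R_calcium silicate = R_total − R_other = 0.07632 K/W
k = L/(R·A) = 0.135/(0.07632×27.2)

k ≈ 0.065 W/(m·K)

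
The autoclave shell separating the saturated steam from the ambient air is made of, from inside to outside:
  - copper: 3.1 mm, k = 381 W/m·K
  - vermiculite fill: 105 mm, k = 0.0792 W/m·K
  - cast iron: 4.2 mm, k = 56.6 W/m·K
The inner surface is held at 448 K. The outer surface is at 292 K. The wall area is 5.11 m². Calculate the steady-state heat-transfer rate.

Q ≈ 601 W

Model the wall as resistances in series:
R_copper = L/(kA) = 0.0031/(381×5.11) = 1.592×10^-6 K/W
R_vermiculite fill = L/(kA) = 0.105/(0.0792×5.11) = 0.2594 K/W
R_cast iron = L/(kA) = 0.0042/(56.6×5.11) = 1.452×10^-5 K/W
R_total = 0.2595 K/W
Q = ΔT / R_total = 156 / 0.2595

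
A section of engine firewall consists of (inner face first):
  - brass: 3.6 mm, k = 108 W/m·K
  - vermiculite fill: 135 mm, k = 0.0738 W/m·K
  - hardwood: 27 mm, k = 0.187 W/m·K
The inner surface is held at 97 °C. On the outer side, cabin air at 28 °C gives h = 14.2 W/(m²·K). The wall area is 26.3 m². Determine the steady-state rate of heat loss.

Q ≈ 888 W

Using the resistance-network approach (series):
R_brass = L/(kA) = 0.0036/(108×26.3) = 1.267×10^-6 K/W
R_vermiculite fill = L/(kA) = 0.135/(0.0738×26.3) = 0.06955 K/W
R_hardwood = L/(kA) = 0.027/(0.187×26.3) = 0.00549 K/W
R_outer film = 1/(h_o·A) = 1/(14.2×26.3) = 0.002678 K/W
R_total = 0.07772 K/W
Q = ΔT / R_total = 69 / 0.07772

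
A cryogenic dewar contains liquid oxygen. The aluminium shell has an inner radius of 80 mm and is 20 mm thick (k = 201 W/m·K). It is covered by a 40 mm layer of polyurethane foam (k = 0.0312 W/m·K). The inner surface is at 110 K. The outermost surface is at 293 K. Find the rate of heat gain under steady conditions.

Q ≈ 25.1 W

Radial (spherical) resistances in series:
R_aluminium shell = (1/0.08 − 1/0.1)/(4π×201) = 9.898×10^-4 K/W
R_polyurethane foam = (1/0.1 − 1/0.14)/(4π×0.0312) = 7.287 K/W
R_total = 7.288 K/W
Q = ΔT/R_total = 183/7.288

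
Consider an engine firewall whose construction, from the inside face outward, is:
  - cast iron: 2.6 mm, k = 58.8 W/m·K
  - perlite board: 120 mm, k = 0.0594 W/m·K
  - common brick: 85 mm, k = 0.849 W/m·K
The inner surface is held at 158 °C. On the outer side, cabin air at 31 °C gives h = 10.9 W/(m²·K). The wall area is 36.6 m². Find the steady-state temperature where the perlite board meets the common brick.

T ≈ 42 °C

Thermal resistances in series:
R_cast iron = L/(kA) = 0.0026/(58.8×36.6) = 1.208×10^-6 K/W
R_perlite board = L/(kA) = 0.12/(0.0594×36.6) = 0.0552 K/W
R_common brick = L/(kA) = 0.085/(0.849×36.6) = 0.002735 K/W
R_outer film = 1/(h_o·A) = 1/(10.9×36.6) = 0.002507 K/W
R_total = 0.06044 K/W;  Q = ΔT/R_total = 127/0.06044 = 2101 W
T_interface = T_inner − Q·ΣR(inner→interface) = 158 − 2100×0.0552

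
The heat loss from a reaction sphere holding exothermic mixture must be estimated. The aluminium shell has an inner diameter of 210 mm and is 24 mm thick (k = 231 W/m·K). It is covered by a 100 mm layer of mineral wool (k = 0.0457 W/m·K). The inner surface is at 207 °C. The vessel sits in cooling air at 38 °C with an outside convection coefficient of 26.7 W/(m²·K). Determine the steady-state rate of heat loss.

Q ≈ 28.4 W

Spherical conduction: R = (1/r_in − 1/r_out)/(4πk) per layer; series-sum.
R_aluminium shell = (1/0.105 − 1/0.129)/(4π×231) = 6.104×10^-4 K/W
R_mineral wool = (1/0.129 − 1/0.229)/(4π×0.0457) = 5.895 K/W
R_outer film = 1/(h·4πr_o²) = 1/(26.7×4π×0.229²) = 0.05683 K/W
R_total = 5.952 K/W
Q = ΔT/R_total = 169/5.952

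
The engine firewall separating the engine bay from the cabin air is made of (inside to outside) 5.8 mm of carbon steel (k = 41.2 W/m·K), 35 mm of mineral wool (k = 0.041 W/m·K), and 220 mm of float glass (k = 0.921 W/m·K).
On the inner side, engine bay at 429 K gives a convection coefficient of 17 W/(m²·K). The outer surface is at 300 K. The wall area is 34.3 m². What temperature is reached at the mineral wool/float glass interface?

Series thermal resistances:
R_inner film = 1/(h_i·A) = 1/(17×34.3) = 0.001715 K/W
R_carbon steel = L/(kA) = 0.0058/(41.2×34.3) = 4.104×10^-6 K/W
R_mineral wool = L/(kA) = 0.035/(0.041×34.3) = 0.02489 K/W
R_float glass = L/(kA) = 0.22/(0.921×34.3) = 0.006964 K/W
R_total = 0.03357 K/W;  Q = ΔT/R_total = 129/0.03357 = 3843 W
T_interface = T_inner − Q·ΣR(inner→interface) = 429 − 3840×0.02661

T ≈ 327 K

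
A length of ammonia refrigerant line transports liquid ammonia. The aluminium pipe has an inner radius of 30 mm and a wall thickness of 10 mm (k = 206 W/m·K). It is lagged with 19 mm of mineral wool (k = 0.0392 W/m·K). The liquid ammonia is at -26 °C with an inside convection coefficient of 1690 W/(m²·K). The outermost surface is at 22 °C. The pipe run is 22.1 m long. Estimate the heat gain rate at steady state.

Radial resistances (cylindrical: R_cond = ln(r_o/r_i)/(2πkL), R_conv = 1/(h·2πrL)):
R_inner film = 1/(h_i·2πr₁L) = 1/(1690×2π×0.03×22.1) = 1.42×10^-4 K/W
R_aluminium pipe wall = ln(40/30)/(2π×206×22.1) = 1.006×10^-5 K/W
R_mineral wool = ln(59/40)/(2π×0.0392×22.1) = 0.0714 K/W
R_total = 0.07155 K/W
Q = ΔT/R_total = 48/0.07155

Q ≈ 671 W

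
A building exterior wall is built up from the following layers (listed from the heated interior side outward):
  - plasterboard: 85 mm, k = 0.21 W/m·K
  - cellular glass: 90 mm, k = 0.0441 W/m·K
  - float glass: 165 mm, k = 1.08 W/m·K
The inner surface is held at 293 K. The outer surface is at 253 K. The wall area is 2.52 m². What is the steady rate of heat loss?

Model the wall as resistances in series:
R_plasterboard = L/(kA) = 0.085/(0.21×2.52) = 0.1606 K/W
R_cellular glass = L/(kA) = 0.09/(0.0441×2.52) = 0.8098 K/W
R_float glass = L/(kA) = 0.165/(1.08×2.52) = 0.06063 K/W
R_total = 1.031 K/W
Q = ΔT / R_total = 40 / 1.031

Q ≈ 38.8 W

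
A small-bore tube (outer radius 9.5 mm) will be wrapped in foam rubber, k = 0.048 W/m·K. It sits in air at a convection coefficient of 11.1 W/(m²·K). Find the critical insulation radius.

For a cylinder r_cr = k/h = 0.048/11.1
r_cr = 4.32 mm; since the bare radius (9.5 mm) is above r_cr, any added insulation will reduce heat loss.

r_cr ≈ 4.32 mm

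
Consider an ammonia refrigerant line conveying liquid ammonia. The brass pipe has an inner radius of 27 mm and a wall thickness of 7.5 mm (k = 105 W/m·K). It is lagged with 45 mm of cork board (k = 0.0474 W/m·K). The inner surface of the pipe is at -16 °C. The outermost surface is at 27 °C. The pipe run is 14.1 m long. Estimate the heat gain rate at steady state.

Treating each annulus and film as a series resistance:
R_brass pipe wall = ln(34.5/27)/(2π×105×14.1) = 2.635×10^-5 K/W
R_cork board = ln(79.5/34.5)/(2π×0.0474×14.1) = 0.1988 K/W
R_total = 0.1988 K/W
Q = ΔT/R_total = 43/0.1988

Q ≈ 216 W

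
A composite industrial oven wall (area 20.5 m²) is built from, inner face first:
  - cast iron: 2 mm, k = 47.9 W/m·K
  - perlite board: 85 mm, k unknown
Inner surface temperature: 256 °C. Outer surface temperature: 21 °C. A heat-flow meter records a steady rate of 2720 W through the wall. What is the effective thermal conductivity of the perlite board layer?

Treating each layer as a thermal resistance in series:
R_cast iron = L/(kA) = 0.002/(47.9×20.5) = 2.037×10^-6 K/W
Sum of known resistances R_other = 2.037×10^-6 K/W
Total R = ΔT/Q = 235/2720 = 0.0864 K/W
R_perlite board = R_total − R_other = 0.0864 K/W
k = L/(R·A) = 0.085/(0.0864×20.5)

k ≈ 0.048 W/(m·K)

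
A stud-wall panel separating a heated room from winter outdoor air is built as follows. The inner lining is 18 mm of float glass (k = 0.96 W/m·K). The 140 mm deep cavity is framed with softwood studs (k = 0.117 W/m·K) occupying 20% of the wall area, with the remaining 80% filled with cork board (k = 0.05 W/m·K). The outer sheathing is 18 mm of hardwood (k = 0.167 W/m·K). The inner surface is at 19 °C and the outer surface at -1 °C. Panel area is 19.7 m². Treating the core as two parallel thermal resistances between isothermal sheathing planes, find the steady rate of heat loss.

Sheathing layers in series; stud and cavity paths in parallel between them.
R_inner = 0.018/(0.96×19.7) = 9.518×10^-4 K/W
R_stud  = 0.14/(0.117×0.2×19.7) = 0.3037 K/W
R_cav   = 0.14/(0.05×0.8×19.7) = 0.1777 K/W
1/R_core = 1/R_stud + 1/R_cav → R_core = 0.1121 K/W
R_outer = 0.018/(0.167×19.7) = 0.005471 K/W
R_total = 0.1185 K/W
Q = ΔT/R_total = 20/0.1185

Q ≈ 169 W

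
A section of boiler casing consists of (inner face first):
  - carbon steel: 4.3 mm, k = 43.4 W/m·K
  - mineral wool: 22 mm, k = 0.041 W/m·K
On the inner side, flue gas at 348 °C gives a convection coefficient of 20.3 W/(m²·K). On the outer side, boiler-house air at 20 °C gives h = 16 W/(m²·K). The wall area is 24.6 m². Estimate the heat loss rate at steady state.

Series thermal resistances:
R_inner film = 1/(h_i·A) = 1/(20.3×24.6) = 0.002002 K/W
R_carbon steel = L/(kA) = 0.0043/(43.4×24.6) = 4.028×10^-6 K/W
R_mineral wool = L/(kA) = 0.022/(0.041×24.6) = 0.02181 K/W
R_outer film = 1/(h_o·A) = 1/(16×24.6) = 0.002541 K/W
R_total = 0.02636 K/W
Q = ΔT / R_total = 328 / 0.02636

Q ≈ 12400 W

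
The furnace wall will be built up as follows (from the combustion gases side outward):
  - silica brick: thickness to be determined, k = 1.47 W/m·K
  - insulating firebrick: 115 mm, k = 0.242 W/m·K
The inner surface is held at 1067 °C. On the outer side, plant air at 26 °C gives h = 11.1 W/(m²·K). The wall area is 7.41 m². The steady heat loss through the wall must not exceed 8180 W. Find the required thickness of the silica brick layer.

Treating each layer as a thermal resistance in series:
R_insulating firebrick = L/(kA) = 0.115/(0.242×7.41) = 0.06413 K/W
R_outer film = 1/(h_o·A) = 1/(11.1×7.41) = 0.01216 K/W
Sum of the known resistances R_other = 0.07629 K/W
Required total resistance R_tot = ΔT/Q_allow = 1041/8180 = 0.1273 K/W
R_silica brick = R_tot − R_other = 0.05097 K/W
L = R·k·A = 0.05097×1.47×7.41

L ≈ 555 mm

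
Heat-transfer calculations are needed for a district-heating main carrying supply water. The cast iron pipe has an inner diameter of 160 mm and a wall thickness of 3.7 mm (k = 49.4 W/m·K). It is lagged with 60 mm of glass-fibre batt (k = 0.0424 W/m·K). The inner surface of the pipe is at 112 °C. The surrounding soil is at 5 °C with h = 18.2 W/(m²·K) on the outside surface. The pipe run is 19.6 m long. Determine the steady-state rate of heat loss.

Q ≈ 1000 W

Treating each annulus and film as a series resistance:
R_cast iron pipe wall = ln(83.7/80)/(2π×49.4×19.6) = 7.432×10^-6 K/W
R_glass-fibre batt = ln(143.7/83.7)/(2π×0.0424×19.6) = 0.1035 K/W
R_outer film = 1/(h_o·2πr_oL) = 1/(18.2×2π×0.1437×19.6) = 0.003105 K/W
R_total = 0.1066 K/W
Q = ΔT/R_total = 107/0.1066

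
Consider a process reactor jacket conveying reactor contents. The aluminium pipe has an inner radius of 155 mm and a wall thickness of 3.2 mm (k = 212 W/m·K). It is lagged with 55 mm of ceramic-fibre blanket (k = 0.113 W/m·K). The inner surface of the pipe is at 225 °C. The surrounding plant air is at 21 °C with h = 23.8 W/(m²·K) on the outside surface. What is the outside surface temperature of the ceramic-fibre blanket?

T ≈ 35.2 °C

For a radial system each layer contributes R = ln(r_out/r_in)/(2πkL); films add R = 1/(hA).
R_aluminium pipe wall = ln(158.2/155)/(2π×212×1) = 1.534×10^-5 K/W
R_ceramic-fibre blanket = ln(213.2/158.2)/(2π×0.113×1) = 0.4202 K/W
R_outer film = 1/(h_o·2πr_oL) = 1/(23.8×2π×0.2132×1) = 0.03137 K/W
R_total = 0.4516 K/W
Q = ΔT/R_total = 204/0.4516
Q = 452 W/m
T_interface = T_inner − Q·ΣR(inner→interface) = 225 − 452×0.4203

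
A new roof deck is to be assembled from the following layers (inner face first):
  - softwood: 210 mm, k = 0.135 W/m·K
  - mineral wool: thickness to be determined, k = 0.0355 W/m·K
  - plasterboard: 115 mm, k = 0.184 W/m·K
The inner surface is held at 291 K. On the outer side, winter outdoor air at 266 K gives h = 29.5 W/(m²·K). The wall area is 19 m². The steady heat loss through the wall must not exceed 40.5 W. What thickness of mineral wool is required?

L ≈ 338 mm

Using the resistance-network approach (series):
R_softwood = L/(kA) = 0.21/(0.135×19) = 0.08187 K/W
R_plasterboard = L/(kA) = 0.115/(0.184×19) = 0.03289 K/W
R_outer film = 1/(h_o·A) = 1/(29.5×19) = 0.001784 K/W
Sum of the known resistances R_other = 0.1166 K/W
Required total resistance R_tot = ΔT/Q_allow = 25/40.5 = 0.6173 K/W
R_mineral wool = R_tot − R_other = 0.5007 K/W
L = R·k·A = 0.5007×0.0355×19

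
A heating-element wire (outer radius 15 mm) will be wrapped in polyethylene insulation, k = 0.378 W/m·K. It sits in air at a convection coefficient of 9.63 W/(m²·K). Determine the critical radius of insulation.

r_cr ≈ 39.3 mm

For a cylinder r_cr = k/h = 0.378/9.63
r_cr = 39.3 mm; since the bare radius (15 mm) is below r_cr, adding a thin layer of insulation will *increase* heat loss.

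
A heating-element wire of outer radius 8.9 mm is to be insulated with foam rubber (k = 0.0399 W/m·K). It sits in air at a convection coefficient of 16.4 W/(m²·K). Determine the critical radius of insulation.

For a cylinder r_cr = k/h = 0.0399/16.4
r_cr = 2.43 mm; since the bare radius (8.9 mm) is above r_cr, any added insulation will reduce heat loss.

r_cr ≈ 2.43 mm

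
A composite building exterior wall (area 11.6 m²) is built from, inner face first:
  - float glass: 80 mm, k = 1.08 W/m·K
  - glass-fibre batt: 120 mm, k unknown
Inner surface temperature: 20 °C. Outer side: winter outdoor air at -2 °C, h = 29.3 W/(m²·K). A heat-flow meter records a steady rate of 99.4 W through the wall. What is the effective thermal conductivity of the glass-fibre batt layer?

Series thermal resistances:
R_float glass = L/(kA) = 0.08/(1.08×11.6) = 0.006386 K/W
R_outer film = 1/(h_o·A) = 1/(29.3×11.6) = 0.002942 K/W
Sum of known resistances R_other = 0.009328 K/W
Total R = ΔT/Q = 22/99.4 = 0.2213 K/W
R_glass-fibre batt = R_total − R_other = 0.212 K/W
k = L/(R·A) = 0.12/(0.212×11.6)

k ≈ 0.0488 W/(m·K)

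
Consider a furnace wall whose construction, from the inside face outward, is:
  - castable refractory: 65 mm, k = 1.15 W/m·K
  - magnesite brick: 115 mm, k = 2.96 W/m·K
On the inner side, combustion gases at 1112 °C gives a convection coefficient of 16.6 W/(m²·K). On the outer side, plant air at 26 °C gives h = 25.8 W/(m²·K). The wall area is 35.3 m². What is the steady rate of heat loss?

Q ≈ 197000 W

Thermal resistances in series:
R_inner film = 1/(h_i·A) = 1/(16.6×35.3) = 0.001707 K/W
R_castable refractory = L/(kA) = 0.065/(1.15×35.3) = 0.001601 K/W
R_magnesite brick = L/(kA) = 0.115/(2.96×35.3) = 0.001101 K/W
R_outer film = 1/(h_o·A) = 1/(25.8×35.3) = 0.001098 K/W
R_total = 0.005506 K/W
Q = ΔT / R_total = 1086 / 0.005506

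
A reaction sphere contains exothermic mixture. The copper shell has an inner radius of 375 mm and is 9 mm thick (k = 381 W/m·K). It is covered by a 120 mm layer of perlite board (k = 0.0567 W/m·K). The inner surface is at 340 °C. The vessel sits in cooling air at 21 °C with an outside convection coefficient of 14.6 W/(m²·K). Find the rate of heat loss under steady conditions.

For a spherical shell R = (1/r₁ − 1/r₂)/(4πk); film R = 1/(h·4πr²). In series:
R_copper shell = (1/0.375 − 1/0.384)/(4π×381) = 1.305×10^-5 K/W
R_perlite board = (1/0.384 − 1/0.504)/(4π×0.0567) = 0.8702 K/W
R_outer film = 1/(h·4πr_o²) = 1/(14.6×4π×0.504²) = 0.02146 K/W
R_total = 0.8917 K/W
Q = ΔT/R_total = 319/0.8917

Q ≈ 358 W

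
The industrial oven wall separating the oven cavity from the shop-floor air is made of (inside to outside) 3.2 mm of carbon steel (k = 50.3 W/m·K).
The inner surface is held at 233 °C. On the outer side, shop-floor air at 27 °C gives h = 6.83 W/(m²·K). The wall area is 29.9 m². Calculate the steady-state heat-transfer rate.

Q ≈ 42100 W

Treating each layer as a thermal resistance in series:
R_carbon steel = L/(kA) = 0.0032/(50.3×29.9) = 2.128×10^-6 K/W
R_outer film = 1/(h_o·A) = 1/(6.83×29.9) = 0.004897 K/W
R_total = 0.004899 K/W
Q = ΔT / R_total = 206 / 0.004899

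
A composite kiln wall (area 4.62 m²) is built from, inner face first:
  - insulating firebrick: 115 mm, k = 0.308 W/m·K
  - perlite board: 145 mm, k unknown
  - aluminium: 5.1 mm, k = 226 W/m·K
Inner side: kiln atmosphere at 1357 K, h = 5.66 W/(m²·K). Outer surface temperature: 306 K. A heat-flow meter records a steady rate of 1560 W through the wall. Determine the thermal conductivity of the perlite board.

Treating each layer as a thermal resistance in series:
R_inner film = 1/(h_i·A) = 1/(5.66×4.62) = 0.03824 K/W
R_insulating firebrick = L/(kA) = 0.115/(0.308×4.62) = 0.08082 K/W
R_aluminium = L/(kA) = 0.0051/(226×4.62) = 4.884×10^-6 K/W
Sum of known resistances R_other = 0.1191 K/W
Total R = ΔT/Q = 1051/1560 = 0.6737 K/W
R_perlite board = R_total − R_other = 0.5547 K/W
k = L/(R·A) = 0.145/(0.5547×4.62)

k ≈ 0.0566 W/(m·K)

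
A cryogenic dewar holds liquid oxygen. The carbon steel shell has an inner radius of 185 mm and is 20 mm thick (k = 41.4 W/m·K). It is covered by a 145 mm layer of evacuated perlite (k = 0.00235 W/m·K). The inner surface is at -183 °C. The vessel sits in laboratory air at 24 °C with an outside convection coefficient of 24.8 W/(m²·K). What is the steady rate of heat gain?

For a spherical shell R = (1/r₁ − 1/r₂)/(4πk); film R = 1/(h·4πr²). In series:
R_carbon steel shell = (1/0.185 − 1/0.205)/(4π×41.4) = 0.001014 K/W
R_evacuated perlite = (1/0.205 − 1/0.35)/(4π×0.00235) = 68.43 K/W
R_outer film = 1/(h·4πr_o²) = 1/(24.8×4π×0.35²) = 0.02619 K/W
R_total = 68.46 K/W
Q = ΔT/R_total = 207/68.46

Q ≈ 3.02 W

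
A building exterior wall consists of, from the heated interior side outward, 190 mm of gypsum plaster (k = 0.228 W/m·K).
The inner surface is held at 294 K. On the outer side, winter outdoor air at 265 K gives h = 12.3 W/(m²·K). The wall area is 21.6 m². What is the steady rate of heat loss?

Q ≈ 685 W

Thermal resistances in series:
R_gypsum plaster = L/(kA) = 0.19/(0.228×21.6) = 0.03858 K/W
R_outer film = 1/(h_o·A) = 1/(12.3×21.6) = 0.003764 K/W
R_total = 0.04234 K/W
Q = ΔT / R_total = 29 / 0.04234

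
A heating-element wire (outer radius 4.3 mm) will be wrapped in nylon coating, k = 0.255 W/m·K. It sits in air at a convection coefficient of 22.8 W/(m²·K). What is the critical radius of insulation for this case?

r_cr ≈ 11.2 mm

For a cylinder r_cr = k/h = 0.255/22.8
r_cr = 11.2 mm; since the bare radius (4.3 mm) is below r_cr, adding a thin layer of insulation will *increase* heat loss.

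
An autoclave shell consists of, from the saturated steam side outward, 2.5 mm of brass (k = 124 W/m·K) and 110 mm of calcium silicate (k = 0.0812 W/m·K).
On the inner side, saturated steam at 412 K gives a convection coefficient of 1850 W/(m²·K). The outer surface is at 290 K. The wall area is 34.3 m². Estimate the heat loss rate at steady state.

Model the wall as resistances in series:
R_inner film = 1/(h_i·A) = 1/(1850×34.3) = 1.576×10^-5 K/W
R_brass = L/(kA) = 0.0025/(124×34.3) = 5.878×10^-7 K/W
R_calcium silicate = L/(kA) = 0.11/(0.0812×34.3) = 0.0395 K/W
R_total = 0.03951 K/W
Q = ΔT / R_total = 122 / 0.03951

Q ≈ 3090 W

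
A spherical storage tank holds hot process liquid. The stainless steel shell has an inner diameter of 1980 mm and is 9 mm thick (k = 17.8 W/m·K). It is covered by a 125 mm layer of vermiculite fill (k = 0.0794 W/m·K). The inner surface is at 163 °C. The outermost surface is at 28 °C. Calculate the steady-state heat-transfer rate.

Radial (spherical) resistances in series:
R_stainless steel shell = (1/0.99 − 1/0.999)/(4π×17.8) = 4.068×10^-5 K/W
R_vermiculite fill = (1/0.999 − 1/1.124)/(4π×0.0794) = 0.1116 K/W
R_total = 0.1116 K/W
Q = ΔT/R_total = 135/0.1116

Q ≈ 1210 W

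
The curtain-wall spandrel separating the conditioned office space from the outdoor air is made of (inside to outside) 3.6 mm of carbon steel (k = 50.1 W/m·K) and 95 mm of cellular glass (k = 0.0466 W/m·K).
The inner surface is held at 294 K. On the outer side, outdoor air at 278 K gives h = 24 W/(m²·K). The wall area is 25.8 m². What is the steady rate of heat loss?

Q ≈ 198 W

Using the resistance-network approach (series):
R_carbon steel = L/(kA) = 0.0036/(50.1×25.8) = 2.785×10^-6 K/W
R_cellular glass = L/(kA) = 0.095/(0.0466×25.8) = 0.07902 K/W
R_outer film = 1/(h_o·A) = 1/(24×25.8) = 0.001615 K/W
R_total = 0.08063 K/W
Q = ΔT / R_total = 16 / 0.08063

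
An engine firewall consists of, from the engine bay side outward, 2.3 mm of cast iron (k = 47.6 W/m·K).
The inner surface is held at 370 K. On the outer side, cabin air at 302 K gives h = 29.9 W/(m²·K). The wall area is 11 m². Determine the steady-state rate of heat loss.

Q ≈ 22300 W

Thermal resistances in series:
R_cast iron = L/(kA) = 0.0023/(47.6×11) = 4.393×10^-6 K/W
R_outer film = 1/(h_o·A) = 1/(29.9×11) = 0.00304 K/W
R_total = 0.003045 K/W
Q = ΔT / R_total = 68 / 0.003045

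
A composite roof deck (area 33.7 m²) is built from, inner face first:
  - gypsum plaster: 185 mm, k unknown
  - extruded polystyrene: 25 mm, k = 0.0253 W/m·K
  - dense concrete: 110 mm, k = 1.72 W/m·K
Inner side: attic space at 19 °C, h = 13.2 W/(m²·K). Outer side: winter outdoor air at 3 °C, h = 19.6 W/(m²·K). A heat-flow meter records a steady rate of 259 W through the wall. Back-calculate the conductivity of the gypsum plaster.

Using the resistance-network approach (series):
R_inner film = 1/(h_i·A) = 1/(13.2×33.7) = 0.002248 K/W
R_extruded polystyrene = L/(kA) = 0.025/(0.0253×33.7) = 0.02932 K/W
R_dense concrete = L/(kA) = 0.11/(1.72×33.7) = 0.001898 K/W
R_outer film = 1/(h_o·A) = 1/(19.6×33.7) = 0.001514 K/W
Sum of known resistances R_other = 0.03498 K/W
Total R = ΔT/Q = 16/259 = 0.06178 K/W
R_gypsum plaster = R_total − R_other = 0.02679 K/W
k = L/(R·A) = 0.185/(0.02679×33.7)

k ≈ 0.205 W/(m·K)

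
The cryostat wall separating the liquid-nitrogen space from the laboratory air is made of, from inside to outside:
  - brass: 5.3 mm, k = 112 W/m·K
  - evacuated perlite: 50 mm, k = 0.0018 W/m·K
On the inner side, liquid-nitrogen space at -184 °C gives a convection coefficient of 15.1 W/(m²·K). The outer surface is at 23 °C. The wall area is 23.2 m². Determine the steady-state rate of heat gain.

Q ≈ 172 W

Series thermal resistances:
R_inner film = 1/(h_i·A) = 1/(15.1×23.2) = 0.002855 K/W
R_brass = L/(kA) = 0.0053/(112×23.2) = 2.04×10^-6 K/W
R_evacuated perlite = L/(kA) = 0.05/(0.0018×23.2) = 1.197 K/W
R_total = 1.2 K/W
Q = ΔT / R_total = 207 / 1.2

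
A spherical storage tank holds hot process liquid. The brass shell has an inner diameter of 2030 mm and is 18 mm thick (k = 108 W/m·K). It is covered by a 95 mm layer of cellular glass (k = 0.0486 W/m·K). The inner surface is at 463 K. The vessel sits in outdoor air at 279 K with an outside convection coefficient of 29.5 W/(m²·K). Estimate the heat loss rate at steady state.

For a spherical shell R = (1/r₁ − 1/r₂)/(4πk); film R = 1/(h·4πr²). In series:
R_brass shell = (1/1.015 − 1/1.033)/(4π×108) = 1.265×10^-5 K/W
R_cellular glass = (1/1.033 − 1/1.128)/(4π×0.0486) = 0.1335 K/W
R_outer film = 1/(h·4πr_o²) = 1/(29.5×4π×1.128²) = 0.00212 K/W
R_total = 0.1356 K/W
Q = ΔT/R_total = 184/0.1356

Q ≈ 1360 W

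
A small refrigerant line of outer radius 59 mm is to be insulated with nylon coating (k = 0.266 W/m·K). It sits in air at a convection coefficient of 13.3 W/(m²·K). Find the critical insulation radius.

r_cr ≈ 20 mm

For a cylinder r_cr = k/h = 0.266/13.3
r_cr = 20 mm; since the bare radius (59 mm) is above r_cr, any added insulation will reduce heat loss.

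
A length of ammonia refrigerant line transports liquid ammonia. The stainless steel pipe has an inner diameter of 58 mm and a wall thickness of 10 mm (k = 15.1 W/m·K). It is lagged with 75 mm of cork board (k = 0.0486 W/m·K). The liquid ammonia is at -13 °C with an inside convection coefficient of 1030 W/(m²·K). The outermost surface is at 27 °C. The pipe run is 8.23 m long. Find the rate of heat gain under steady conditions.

Q ≈ 93.5 W

Cylindrical conduction, so R = ln(r₂/r₁)/(2πkL) per layer, in series:
R_inner film = 1/(h_i·2πr₁L) = 1/(1030×2π×0.029×8.23) = 6.474×10^-4 K/W
R_stainless steel pipe wall = ln(39/29)/(2π×15.1×8.23) = 3.794×10^-4 K/W
R_cork board = ln(114/39)/(2π×0.0486×8.23) = 0.4268 K/W
R_total = 0.4278 K/W
Q = ΔT/R_total = 40/0.4278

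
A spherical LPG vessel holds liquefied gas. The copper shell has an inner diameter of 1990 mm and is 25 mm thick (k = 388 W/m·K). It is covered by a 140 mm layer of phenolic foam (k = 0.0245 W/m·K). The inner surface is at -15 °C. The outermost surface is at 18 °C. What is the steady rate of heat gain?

Radial (spherical) resistances in series:
R_copper shell = (1/0.995 − 1/1.02)/(4π×388) = 5.052×10^-6 K/W
R_phenolic foam = (1/1.02 − 1/1.16)/(4π×0.0245) = 0.3843 K/W
R_total = 0.3843 K/W
Q = ΔT/R_total = 33/0.3843

Q ≈ 85.9 W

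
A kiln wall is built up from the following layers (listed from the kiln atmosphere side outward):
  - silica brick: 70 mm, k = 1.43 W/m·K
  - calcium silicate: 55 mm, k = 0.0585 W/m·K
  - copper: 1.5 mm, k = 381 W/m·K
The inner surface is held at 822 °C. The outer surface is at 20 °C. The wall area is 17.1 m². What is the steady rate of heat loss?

Treating each layer as a thermal resistance in series:
R_silica brick = L/(kA) = 0.07/(1.43×17.1) = 0.002863 K/W
R_calcium silicate = L/(kA) = 0.055/(0.0585×17.1) = 0.05498 K/W
R_copper = L/(kA) = 0.0015/(381×17.1) = 2.302×10^-7 K/W
R_total = 0.05784 K/W
Q = ΔT / R_total = 802 / 0.05784

Q ≈ 13900 W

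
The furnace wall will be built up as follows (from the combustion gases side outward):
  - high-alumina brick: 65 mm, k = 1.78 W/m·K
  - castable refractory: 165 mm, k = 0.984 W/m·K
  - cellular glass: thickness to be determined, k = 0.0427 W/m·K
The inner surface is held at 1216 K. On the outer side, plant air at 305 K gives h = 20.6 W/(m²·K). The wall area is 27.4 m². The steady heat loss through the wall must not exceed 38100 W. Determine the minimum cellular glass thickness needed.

L ≈ 17.2 mm

Treating each layer as a thermal resistance in series:
R_high-alumina brick = L/(kA) = 0.065/(1.78×27.4) = 0.001333 K/W
R_castable refractory = L/(kA) = 0.165/(0.984×27.4) = 0.00612 K/W
R_outer film = 1/(h_o·A) = 1/(20.6×27.4) = 0.001772 K/W
Sum of the known resistances R_other = 0.009224 K/W
Required total resistance R_tot = ΔT/Q_allow = 911/38100 = 0.02391 K/W
R_cellular glass = R_tot − R_other = 0.01469 K/W
L = R·k·A = 0.01469×0.0427×27.4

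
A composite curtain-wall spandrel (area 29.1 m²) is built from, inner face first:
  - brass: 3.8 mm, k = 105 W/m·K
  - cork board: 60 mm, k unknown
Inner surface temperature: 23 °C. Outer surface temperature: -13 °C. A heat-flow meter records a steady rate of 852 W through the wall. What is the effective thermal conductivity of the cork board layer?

k ≈ 0.0488 W/(m·K)

Series thermal resistances:
R_brass = L/(kA) = 0.0038/(105×29.1) = 1.244×10^-6 K/W
Sum of known resistances R_other = 1.244×10^-6 K/W
Total R = ΔT/Q = 36/852 = 0.04225 K/W
R_cork board = R_total − R_other = 0.04225 K/W
k = L/(R·A) = 0.06/(0.04225×29.1)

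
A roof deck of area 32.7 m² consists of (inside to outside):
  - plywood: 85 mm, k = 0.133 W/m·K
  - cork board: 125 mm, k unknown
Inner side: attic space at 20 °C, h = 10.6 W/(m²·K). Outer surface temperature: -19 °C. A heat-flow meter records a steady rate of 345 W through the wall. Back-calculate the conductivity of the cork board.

Thermal resistances in series:
R_inner film = 1/(h_i·A) = 1/(10.6×32.7) = 0.002885 K/W
R_plywood = L/(kA) = 0.085/(0.133×32.7) = 0.01954 K/W
Sum of known resistances R_other = 0.02243 K/W
Total R = ΔT/Q = 39/345 = 0.113 K/W
R_cork board = R_total − R_other = 0.09061 K/W
k = L/(R·A) = 0.125/(0.09061×32.7)

k ≈ 0.0422 W/(m·K)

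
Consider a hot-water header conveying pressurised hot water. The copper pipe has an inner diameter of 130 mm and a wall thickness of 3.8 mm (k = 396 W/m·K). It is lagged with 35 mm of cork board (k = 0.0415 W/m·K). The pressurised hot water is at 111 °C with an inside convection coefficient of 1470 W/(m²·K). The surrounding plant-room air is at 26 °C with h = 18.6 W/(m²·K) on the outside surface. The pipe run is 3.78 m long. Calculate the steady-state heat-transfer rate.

Treating each annulus and film as a series resistance:
R_inner film = 1/(h_i·2πr₁L) = 1/(1470×2π×0.065×3.78) = 4.407×10^-4 K/W
R_copper pipe wall = ln(68.8/65)/(2π×396×3.78) = 6.041×10^-6 K/W
R_cork board = ln(103.8/68.8)/(2π×0.0415×3.78) = 0.4173 K/W
R_outer film = 1/(h_o·2πr_oL) = 1/(18.6×2π×0.1038×3.78) = 0.02181 K/W
R_total = 0.4395 K/W
Q = ΔT/R_total = 85/0.4395

Q ≈ 193 W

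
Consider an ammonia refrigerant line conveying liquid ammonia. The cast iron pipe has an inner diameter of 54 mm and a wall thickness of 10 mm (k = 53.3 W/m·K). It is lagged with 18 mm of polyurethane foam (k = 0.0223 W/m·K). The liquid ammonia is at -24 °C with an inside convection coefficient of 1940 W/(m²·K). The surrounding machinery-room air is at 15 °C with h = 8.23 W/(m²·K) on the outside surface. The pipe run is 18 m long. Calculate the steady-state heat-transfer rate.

Q ≈ 220 W

Per-layer cylindrical resistances, series-summed:
R_inner film = 1/(h_i·2πr₁L) = 1/(1940×2π×0.027×18) = 1.688×10^-4 K/W
R_cast iron pipe wall = ln(37/27)/(2π×53.3×18) = 5.227×10^-5 K/W
R_polyurethane foam = ln(55/37)/(2π×0.0223×18) = 0.1572 K/W
R_outer film = 1/(h_o·2πr_oL) = 1/(8.23×2π×0.055×18) = 0.01953 K/W
R_total = 0.1769 K/W
Q = ΔT/R_total = 39/0.1769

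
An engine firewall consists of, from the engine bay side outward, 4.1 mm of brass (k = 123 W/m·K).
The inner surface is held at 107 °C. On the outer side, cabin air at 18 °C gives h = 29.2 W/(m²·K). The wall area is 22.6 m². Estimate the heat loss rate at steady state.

Thermal resistances in series:
R_brass = L/(kA) = 0.0041/(123×22.6) = 1.475×10^-6 K/W
R_outer film = 1/(h_o·A) = 1/(29.2×22.6) = 0.001515 K/W
R_total = 0.001517 K/W
Q = ΔT / R_total = 89 / 0.001517

Q ≈ 58700 W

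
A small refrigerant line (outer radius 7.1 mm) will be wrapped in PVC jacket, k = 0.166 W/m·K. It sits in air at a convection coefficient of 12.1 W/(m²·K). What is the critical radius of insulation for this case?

For a cylinder r_cr = k/h = 0.166/12.1
r_cr = 13.7 mm; since the bare radius (7.1 mm) is below r_cr, adding a thin layer of insulation will *increase* heat loss.

r_cr ≈ 13.7 mm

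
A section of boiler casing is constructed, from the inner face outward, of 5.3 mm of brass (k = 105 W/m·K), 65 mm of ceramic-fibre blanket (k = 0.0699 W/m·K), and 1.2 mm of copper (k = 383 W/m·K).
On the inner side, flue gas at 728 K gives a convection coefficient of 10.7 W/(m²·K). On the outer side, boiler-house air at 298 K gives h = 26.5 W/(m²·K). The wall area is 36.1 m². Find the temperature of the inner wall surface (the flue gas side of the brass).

T ≈ 690 K

Using the resistance-network approach (series):
R_inner film = 1/(h_i·A) = 1/(10.7×36.1) = 0.002589 K/W
R_brass = L/(kA) = 0.0053/(105×36.1) = 1.398×10^-6 K/W
R_ceramic-fibre blanket = L/(kA) = 0.065/(0.0699×36.1) = 0.02576 K/W
R_copper = L/(kA) = 0.0012/(383×36.1) = 8.679×10^-8 K/W
R_outer film = 1/(h_o·A) = 1/(26.5×36.1) = 0.001045 K/W
R_total = 0.02939 K/W;  Q = ΔT/R_total = 430/0.02939 = 14630 W
T_interface = T_inner − Q·ΣR(inner→interface) = 728 − 14600×0.002589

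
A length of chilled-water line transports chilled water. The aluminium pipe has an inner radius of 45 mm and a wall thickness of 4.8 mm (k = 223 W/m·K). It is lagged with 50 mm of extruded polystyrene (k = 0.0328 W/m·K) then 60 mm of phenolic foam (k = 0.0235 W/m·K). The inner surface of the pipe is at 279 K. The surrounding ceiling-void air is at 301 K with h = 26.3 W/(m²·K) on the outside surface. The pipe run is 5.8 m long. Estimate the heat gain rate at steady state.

Q ≈ 19.3 W

Per-layer cylindrical resistances, series-summed:
R_aluminium pipe wall = ln(49.8/45)/(2π×223×5.8) = 1.247×10^-5 K/W
R_extruded polystyrene = ln(99.8/49.8)/(2π×0.0328×5.8) = 0.5816 K/W
R_phenolic foam = ln(159.8/99.8)/(2π×0.0235×5.8) = 0.5497 K/W
R_outer film = 1/(h_o·2πr_oL) = 1/(26.3×2π×0.1598×5.8) = 0.006529 K/W
R_total = 1.138 K/W
Q = ΔT/R_total = 22/1.138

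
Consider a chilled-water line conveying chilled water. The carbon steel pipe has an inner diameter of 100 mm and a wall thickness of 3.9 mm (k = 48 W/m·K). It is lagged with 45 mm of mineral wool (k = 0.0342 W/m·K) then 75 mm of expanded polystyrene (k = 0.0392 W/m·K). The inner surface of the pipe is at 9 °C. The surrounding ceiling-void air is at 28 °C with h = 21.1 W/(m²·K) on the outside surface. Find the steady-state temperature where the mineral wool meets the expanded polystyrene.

Radial resistances (cylindrical: R_cond = ln(r_o/r_i)/(2πkL), R_conv = 1/(h·2πrL)):
R_carbon steel pipe wall = ln(53.9/50)/(2π×48×1) = 2.49×10^-4 K/W
R_mineral wool = ln(98.9/53.9)/(2π×0.0342×1) = 2.825 K/W
R_expanded polystyrene = ln(173.9/98.9)/(2π×0.0392×1) = 2.291 K/W
R_outer film = 1/(h_o·2πr_oL) = 1/(21.1×2π×0.1739×1) = 0.04337 K/W
R_total = 5.16 K/W
Q = ΔT/R_total = 19/5.16
Q = 3.68 W/m
T_interface = T_inner + Q·ΣR(inner→interface) = 9 + 3.68×2.825

T ≈ 19.4 °C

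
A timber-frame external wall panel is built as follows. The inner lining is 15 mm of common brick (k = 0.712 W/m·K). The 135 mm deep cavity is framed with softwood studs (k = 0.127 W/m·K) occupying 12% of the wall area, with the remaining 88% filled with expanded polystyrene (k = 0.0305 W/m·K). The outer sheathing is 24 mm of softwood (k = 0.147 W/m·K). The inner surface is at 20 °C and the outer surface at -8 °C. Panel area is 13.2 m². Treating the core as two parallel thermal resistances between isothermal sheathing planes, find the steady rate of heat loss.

Q ≈ 109 W

Sheathing layers in series; stud and cavity paths in parallel between them.
R_inner = 0.015/(0.712×13.2) = 0.001596 K/W
R_stud  = 0.135/(0.127×0.12×13.2) = 0.6711 K/W
R_cav   = 0.135/(0.0305×0.88×13.2) = 0.381 K/W
1/R_core = 1/R_stud + 1/R_cav → R_core = 0.243 K/W
R_outer = 0.024/(0.147×13.2) = 0.01237 K/W
R_total = 0.257 K/W
Q = ΔT/R_total = 28/0.257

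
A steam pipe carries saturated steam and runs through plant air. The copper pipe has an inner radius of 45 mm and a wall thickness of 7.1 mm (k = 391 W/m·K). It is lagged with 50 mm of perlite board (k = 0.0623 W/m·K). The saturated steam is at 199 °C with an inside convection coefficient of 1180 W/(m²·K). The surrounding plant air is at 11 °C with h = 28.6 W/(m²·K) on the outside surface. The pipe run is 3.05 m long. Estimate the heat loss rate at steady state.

Per-layer cylindrical resistances, series-summed:
R_inner film = 1/(h_i·2πr₁L) = 1/(1180×2π×0.045×3.05) = 9.827×10^-4 K/W
R_copper pipe wall = ln(52.1/45)/(2π×391×3.05) = 1.955×10^-5 K/W
R_perlite board = ln(102.1/52.1)/(2π×0.0623×3.05) = 0.5635 K/W
R_outer film = 1/(h_o·2πr_oL) = 1/(28.6×2π×0.1021×3.05) = 0.01787 K/W
R_total = 0.5824 K/W
Q = ΔT/R_total = 188/0.5824

Q ≈ 323 W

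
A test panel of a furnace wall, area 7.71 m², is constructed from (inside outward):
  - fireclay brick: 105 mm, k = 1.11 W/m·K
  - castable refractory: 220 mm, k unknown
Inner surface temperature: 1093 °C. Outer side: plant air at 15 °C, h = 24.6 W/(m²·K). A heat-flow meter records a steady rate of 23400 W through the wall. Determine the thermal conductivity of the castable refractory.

k ≈ 1 W/(m·K)

Model the wall as resistances in series:
R_fireclay brick = L/(kA) = 0.105/(1.11×7.71) = 0.01227 K/W
R_outer film = 1/(h_o·A) = 1/(24.6×7.71) = 0.005272 K/W
Sum of known resistances R_other = 0.01754 K/W
Total R = ΔT/Q = 1078/23400 = 0.04607 K/W
R_castable refractory = R_total − R_other = 0.02853 K/W
k = L/(R·A) = 0.22/(0.02853×7.71)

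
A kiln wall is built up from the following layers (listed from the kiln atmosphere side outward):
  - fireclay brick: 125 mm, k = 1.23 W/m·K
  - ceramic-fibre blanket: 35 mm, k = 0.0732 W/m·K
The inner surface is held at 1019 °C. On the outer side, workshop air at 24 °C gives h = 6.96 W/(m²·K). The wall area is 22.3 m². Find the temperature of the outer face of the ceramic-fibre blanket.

Using the resistance-network approach (series):
R_fireclay brick = L/(kA) = 0.125/(1.23×22.3) = 0.004557 K/W
R_ceramic-fibre blanket = L/(kA) = 0.035/(0.0732×22.3) = 0.02144 K/W
R_outer film = 1/(h_o·A) = 1/(6.96×22.3) = 0.006443 K/W
R_total = 0.03244 K/W;  Q = ΔT/R_total = 995/0.03244 = 30670 W
T_interface = T_inner − Q·ΣR(inner→interface) = 1019 − 30700×0.026

T ≈ 222 °C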